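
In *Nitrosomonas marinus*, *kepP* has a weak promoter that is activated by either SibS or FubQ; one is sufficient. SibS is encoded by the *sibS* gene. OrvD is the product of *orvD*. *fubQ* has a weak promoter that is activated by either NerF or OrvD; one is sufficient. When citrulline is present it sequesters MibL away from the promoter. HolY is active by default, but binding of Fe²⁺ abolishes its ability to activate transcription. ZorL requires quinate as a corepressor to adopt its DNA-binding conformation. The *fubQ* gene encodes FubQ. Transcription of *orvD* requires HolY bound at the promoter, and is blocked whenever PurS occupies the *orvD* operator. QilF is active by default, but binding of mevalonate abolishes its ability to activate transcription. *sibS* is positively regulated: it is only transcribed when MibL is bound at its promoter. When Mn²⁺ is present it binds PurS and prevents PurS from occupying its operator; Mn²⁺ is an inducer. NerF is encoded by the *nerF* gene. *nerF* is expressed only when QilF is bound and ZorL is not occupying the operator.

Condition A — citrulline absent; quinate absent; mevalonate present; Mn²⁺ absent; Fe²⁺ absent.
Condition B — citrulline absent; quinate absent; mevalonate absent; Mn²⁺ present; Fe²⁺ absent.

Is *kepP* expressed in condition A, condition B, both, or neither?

Condition A:
Citrulline is absent, so MibL is active.
No repressor is bound and MibL is active, so *sibS* is transcribed.
So SibS is produced and active.
Quinate is absent, so ZorL is inactive.
Mevalonate is present, so QilF is inactive.
Required activator QilF is absent, so *nerF* is not transcribed.
So NerF is not produced.
Mn²⁺ is absent, so PurS is active.
Fe²⁺ is absent, so HolY is active.
With repressor PurS bound, *orvD* is not transcribed.
So OrvD is not produced.
No activator is available at the *fubQ* promoter, so *fubQ* is not transcribed.
So FubQ is not produced.
Activator SibS is present, so *kepP* is transcribed.
→ *kepP* is ON in A.
Condition B:
Citrulline is absent, so MibL is active.
No repressor is bound and MibL is active, so *sibS* is transcribed.
So SibS is produced and active.
Quinate is absent, so ZorL is inactive.
Mevalonate is absent, so QilF is active.
No repressor is bound and QilF is active, so *nerF* is transcribed.
So NerF is produced and active.
Mn²⁺ is present, so PurS is inactive.
Fe²⁺ is absent, so HolY is active.
No repressor is bound and HolY is active, so *orvD* is transcribed.
So OrvD is produced and active.
Activator NerF is present, so *fubQ* is transcribed.
So FubQ is produced and active.
Activator SibS is present, so *kepP* is transcribed.
→ *kepP* is ON in B.

both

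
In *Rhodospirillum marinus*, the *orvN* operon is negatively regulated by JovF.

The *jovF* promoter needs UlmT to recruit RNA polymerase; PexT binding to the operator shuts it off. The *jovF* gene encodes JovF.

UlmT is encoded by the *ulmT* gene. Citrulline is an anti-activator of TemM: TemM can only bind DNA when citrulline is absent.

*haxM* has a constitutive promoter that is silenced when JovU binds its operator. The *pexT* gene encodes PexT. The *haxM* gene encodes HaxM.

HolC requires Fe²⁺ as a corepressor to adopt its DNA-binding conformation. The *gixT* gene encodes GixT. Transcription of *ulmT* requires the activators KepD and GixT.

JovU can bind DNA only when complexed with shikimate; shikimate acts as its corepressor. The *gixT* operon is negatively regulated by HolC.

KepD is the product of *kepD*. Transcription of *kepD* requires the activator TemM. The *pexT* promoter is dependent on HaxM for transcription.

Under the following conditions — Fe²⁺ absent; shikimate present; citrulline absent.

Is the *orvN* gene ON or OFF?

OFF

Citrulline is absent, so TemM is active.
No repressor is bound and TemM is active, so *kepD* is transcribed.
So KepD is produced and active.
Fe²⁺ is absent, so HolC is inactive.
With no repressor bound, *gixT* is transcribed.
So GixT is produced and active.
No repressor is bound and KepD and GixT are active, so *ulmT* is transcribed.
So UlmT is produced and active.
Shikimate is present, so JovU is active.
With repressor JovU bound, *haxM* is not transcribed.
So HaxM is not produced.
Required activator HaxM is absent, so *pexT* is not transcribed.
So PexT is not produced.
No repressor is bound and UlmT is active, so *jovF* is transcribed.
So JovF is produced and active.
With repressor JovF bound, *orvN* is not transcribed.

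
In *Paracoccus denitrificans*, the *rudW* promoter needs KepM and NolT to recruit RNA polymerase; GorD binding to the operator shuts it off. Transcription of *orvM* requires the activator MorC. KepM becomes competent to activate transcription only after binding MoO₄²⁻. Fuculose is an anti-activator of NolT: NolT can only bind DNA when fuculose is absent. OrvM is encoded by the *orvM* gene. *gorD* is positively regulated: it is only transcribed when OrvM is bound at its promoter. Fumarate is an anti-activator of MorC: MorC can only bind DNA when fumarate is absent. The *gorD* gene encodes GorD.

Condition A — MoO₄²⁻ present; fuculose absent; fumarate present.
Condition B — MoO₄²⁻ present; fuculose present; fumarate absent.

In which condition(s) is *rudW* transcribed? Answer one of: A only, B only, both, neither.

A only

Condition A:
MoO₄²⁻ is present, so KepM is active.
Fuculose is absent, so NolT is active.
Fumarate is present, so MorC is inactive.
Required activator MorC is absent, so *orvM* is not transcribed.
So OrvM is not produced.
Required activator OrvM is absent, so *gorD* is not transcribed.
So GorD is not produced.
No repressor is bound and KepM and NolT are active, so *rudW* is transcribed.
→ *rudW* is ON in A.
Condition B:
MoO₄²⁻ is present, so KepM is active.
Fuculose is present, so NolT is inactive.
Fumarate is absent, so MorC is active.
No repressor is bound and MorC is active, so *orvM* is transcribed.
So OrvM is produced and active.
No repressor is bound and OrvM is active, so *gorD* is transcribed.
So GorD is produced and active.
With repressor GorD bound, *rudW* is not transcribed.
→ *rudW* is OFF in B.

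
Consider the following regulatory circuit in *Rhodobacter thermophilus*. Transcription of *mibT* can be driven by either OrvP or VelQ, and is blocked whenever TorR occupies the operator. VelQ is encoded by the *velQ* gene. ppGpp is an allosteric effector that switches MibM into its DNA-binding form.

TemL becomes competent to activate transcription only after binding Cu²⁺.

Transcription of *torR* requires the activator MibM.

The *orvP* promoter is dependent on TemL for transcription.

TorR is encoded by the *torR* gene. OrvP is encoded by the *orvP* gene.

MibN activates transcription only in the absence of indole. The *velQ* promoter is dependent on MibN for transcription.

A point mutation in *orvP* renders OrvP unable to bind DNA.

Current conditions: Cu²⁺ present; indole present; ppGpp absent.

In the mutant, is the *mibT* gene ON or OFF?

OrvP is non-functional in this strain, so it has no effect.
Indole is present, so MibN is inactive.
Required activator MibN is absent, so *velQ* is not transcribed.
So VelQ is not produced.
ppGpp is absent, so MibM is inactive.
Required activator MibM is absent, so *torR* is not transcribed.
So TorR is not produced.
No activator is available at the *mibT* promoter, so *mibT* is not transcribed.

OFF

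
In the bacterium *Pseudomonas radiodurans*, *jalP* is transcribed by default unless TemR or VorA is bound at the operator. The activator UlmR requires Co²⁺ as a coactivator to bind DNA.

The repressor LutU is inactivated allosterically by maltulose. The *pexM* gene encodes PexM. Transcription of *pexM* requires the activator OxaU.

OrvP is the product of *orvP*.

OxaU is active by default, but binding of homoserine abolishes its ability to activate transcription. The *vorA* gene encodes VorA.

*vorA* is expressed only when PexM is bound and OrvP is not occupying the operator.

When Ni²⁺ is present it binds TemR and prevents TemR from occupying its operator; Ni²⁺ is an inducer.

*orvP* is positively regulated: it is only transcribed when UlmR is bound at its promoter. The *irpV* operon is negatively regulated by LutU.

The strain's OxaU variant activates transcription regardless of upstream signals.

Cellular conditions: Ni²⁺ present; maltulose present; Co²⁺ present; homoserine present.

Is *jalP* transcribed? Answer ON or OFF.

Ni²⁺ is present, so TemR is inactive.
OxaU is constitutively active in this strain.
No repressor is bound and OxaU is active, so *pexM* is transcribed.
So PexM is produced and active.
Co²⁺ is present, so UlmR is active.
No repressor is bound and UlmR is active, so *orvP* is transcribed.
So OrvP is produced and active.
With repressor OrvP bound, *vorA* is not transcribed.
So VorA is not produced.
With no repressor bound, *jalP* is transcribed.

ON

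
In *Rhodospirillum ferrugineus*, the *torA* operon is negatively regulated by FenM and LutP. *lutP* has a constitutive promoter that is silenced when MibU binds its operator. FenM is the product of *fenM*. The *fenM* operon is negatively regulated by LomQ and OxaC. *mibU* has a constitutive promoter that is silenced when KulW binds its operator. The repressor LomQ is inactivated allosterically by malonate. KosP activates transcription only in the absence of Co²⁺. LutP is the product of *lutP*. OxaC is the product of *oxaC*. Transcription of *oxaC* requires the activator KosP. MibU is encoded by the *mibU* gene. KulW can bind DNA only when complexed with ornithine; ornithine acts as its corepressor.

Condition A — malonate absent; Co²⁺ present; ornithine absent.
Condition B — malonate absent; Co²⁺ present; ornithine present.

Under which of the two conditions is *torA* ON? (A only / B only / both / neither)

Condition A:
Malonate is absent, so LomQ is active.
Co²⁺ is present, so KosP is inactive.
Required activator KosP is absent, so *oxaC* is not transcribed.
So OxaC is not produced.
With repressor LomQ bound, *fenM* is not transcribed.
So FenM is not produced.
Ornithine is absent, so KulW is inactive.
With no repressor bound, *mibU* is transcribed.
So MibU is produced and active.
With repressor MibU bound, *lutP* is not transcribed.
So LutP is not produced.
With no repressor bound, *torA* is transcribed.
→ *torA* is ON in A.
Condition B:
Malonate is absent, so LomQ is active.
Co²⁺ is present, so KosP is inactive.
Required activator KosP is absent, so *oxaC* is not transcribed.
So OxaC is not produced.
With repressor LomQ bound, *fenM* is not transcribed.
So FenM is not produced.
Ornithine is present, so KulW is active.
With repressor KulW bound, *mibU* is not transcribed.
So MibU is not produced.
With no repressor bound, *lutP* is transcribed.
So LutP is produced and active.
With repressor LutP bound, *torA* is not transcribed.
→ *torA* is OFF in B.

A only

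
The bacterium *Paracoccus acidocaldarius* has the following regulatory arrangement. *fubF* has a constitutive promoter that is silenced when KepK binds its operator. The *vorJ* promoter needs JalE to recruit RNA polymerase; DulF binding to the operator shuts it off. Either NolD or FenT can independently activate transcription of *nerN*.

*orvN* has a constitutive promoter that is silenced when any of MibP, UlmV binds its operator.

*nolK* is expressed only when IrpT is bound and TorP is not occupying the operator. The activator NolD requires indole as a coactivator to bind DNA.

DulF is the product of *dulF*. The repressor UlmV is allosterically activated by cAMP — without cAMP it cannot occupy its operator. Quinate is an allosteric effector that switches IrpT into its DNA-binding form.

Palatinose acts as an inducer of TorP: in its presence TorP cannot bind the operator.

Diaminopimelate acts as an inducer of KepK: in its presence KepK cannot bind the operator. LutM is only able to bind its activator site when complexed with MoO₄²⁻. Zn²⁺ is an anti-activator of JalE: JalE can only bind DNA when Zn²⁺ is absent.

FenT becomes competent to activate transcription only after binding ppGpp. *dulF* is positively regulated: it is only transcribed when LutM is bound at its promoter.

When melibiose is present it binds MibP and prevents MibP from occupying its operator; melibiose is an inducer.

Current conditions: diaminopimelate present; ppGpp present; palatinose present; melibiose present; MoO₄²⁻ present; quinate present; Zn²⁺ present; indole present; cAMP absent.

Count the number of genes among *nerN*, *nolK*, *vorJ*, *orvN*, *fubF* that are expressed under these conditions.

4

Indole is present, so NolD is active.
ppGpp is present, so FenT is active.
Activator NolD is present, so *nerN* is transcribed.
→ *nerN* is ON.
Quinate is present, so IrpT is active.
Palatinose is present, so TorP is inactive.
No repressor is bound and IrpT is active, so *nolK* is transcribed.
→ *nolK* is ON.
Zn²⁺ is present, so JalE is inactive.
MoO₄²⁻ is present, so LutM is active.
No repressor is bound and LutM is active, so *dulF* is transcribed.
So DulF is produced and active.
With repressor DulF bound, *vorJ* is not transcribed.
→ *vorJ* is OFF.
Melibiose is present, so MibP is inactive.
cAMP is absent, so UlmV is inactive.
With no repressor bound, *orvN* is transcribed.
→ *orvN* is ON.
Diaminopimelate is present, so KepK is inactive.
With no repressor bound, *fubF* is transcribed.
→ *fubF* is ON.
4 of the 5 genes are transcribed.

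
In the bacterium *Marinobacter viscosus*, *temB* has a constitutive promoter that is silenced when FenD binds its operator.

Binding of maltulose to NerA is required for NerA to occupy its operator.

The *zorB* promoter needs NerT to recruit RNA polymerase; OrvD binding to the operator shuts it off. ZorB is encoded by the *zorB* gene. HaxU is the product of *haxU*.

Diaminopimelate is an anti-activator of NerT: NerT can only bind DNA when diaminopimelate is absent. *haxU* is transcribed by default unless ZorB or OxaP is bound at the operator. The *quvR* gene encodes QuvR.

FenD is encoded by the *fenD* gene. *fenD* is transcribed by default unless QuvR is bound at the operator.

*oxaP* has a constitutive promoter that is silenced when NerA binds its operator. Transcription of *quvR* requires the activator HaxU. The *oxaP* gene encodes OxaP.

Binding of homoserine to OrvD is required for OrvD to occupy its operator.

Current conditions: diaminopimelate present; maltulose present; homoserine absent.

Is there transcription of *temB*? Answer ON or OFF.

ON

Homoserine is absent, so OrvD is inactive.
Diaminopimelate is present, so NerT is inactive.
Required activator NerT is absent, so *zorB* is not transcribed.
So ZorB is not produced.
Maltulose is present, so NerA is active.
With repressor NerA bound, *oxaP* is not transcribed.
So OxaP is not produced.
With no repressor bound, *haxU* is transcribed.
So HaxU is produced and active.
No repressor is bound and HaxU is active, so *quvR* is transcribed.
So QuvR is produced and active.
With repressor QuvR bound, *fenD* is not transcribed.
So FenD is not produced.
With no repressor bound, *temB* is transcribed.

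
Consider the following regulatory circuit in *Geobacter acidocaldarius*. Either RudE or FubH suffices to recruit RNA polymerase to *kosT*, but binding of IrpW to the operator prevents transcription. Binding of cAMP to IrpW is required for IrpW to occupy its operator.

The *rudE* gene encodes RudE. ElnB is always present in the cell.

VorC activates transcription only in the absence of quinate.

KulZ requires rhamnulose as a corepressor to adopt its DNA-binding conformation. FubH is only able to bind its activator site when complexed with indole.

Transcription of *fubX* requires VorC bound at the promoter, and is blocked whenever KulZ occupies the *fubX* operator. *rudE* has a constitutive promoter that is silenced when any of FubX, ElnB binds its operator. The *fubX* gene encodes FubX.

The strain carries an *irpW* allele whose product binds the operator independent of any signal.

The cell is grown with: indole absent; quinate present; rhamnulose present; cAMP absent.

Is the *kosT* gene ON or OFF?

Rhamnulose is present, so KulZ is active.
Quinate is present, so VorC is inactive.
With repressor KulZ bound, *fubX* is not transcribed.
So FubX is not produced.
ElnB is produced constitutively and is active.
With repressor ElnB bound, *rudE* is not transcribed.
So RudE is not produced.
Indole is absent, so FubH is inactive.
IrpW is constitutively active in this strain.
With repressor IrpW bound, *kosT* is not transcribed.

OFF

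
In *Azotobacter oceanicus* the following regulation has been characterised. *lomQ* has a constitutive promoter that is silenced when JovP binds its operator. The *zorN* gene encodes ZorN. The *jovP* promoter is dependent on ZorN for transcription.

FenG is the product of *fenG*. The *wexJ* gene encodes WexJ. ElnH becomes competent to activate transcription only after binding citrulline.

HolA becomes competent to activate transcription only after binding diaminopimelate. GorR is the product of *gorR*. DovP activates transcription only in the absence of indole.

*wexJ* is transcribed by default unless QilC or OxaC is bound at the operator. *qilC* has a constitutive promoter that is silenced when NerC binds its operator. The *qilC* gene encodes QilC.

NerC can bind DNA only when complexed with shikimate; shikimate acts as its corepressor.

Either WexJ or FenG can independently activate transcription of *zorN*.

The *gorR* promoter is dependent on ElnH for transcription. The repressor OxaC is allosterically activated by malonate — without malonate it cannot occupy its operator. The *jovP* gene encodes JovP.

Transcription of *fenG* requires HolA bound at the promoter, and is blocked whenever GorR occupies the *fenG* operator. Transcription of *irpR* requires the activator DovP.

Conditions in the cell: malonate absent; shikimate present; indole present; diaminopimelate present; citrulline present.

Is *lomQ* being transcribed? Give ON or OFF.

Shikimate is present, so NerC is active.
With repressor NerC bound, *qilC* is not transcribed.
So QilC is not produced.
Malonate is absent, so OxaC is inactive.
With no repressor bound, *wexJ* is transcribed.
So WexJ is produced and active.
Diaminopimelate is present, so HolA is active.
Citrulline is present, so ElnH is active.
No repressor is bound and ElnH is active, so *gorR* is transcribed.
So GorR is produced and active.
With repressor GorR bound, *fenG* is not transcribed.
So FenG is not produced.
Activator WexJ is present, so *zorN* is transcribed.
So ZorN is produced and active.
No repressor is bound and ZorN is active, so *jovP* is transcribed.
So JovP is produced and active.
With repressor JovP bound, *lomQ* is not transcribed.

OFF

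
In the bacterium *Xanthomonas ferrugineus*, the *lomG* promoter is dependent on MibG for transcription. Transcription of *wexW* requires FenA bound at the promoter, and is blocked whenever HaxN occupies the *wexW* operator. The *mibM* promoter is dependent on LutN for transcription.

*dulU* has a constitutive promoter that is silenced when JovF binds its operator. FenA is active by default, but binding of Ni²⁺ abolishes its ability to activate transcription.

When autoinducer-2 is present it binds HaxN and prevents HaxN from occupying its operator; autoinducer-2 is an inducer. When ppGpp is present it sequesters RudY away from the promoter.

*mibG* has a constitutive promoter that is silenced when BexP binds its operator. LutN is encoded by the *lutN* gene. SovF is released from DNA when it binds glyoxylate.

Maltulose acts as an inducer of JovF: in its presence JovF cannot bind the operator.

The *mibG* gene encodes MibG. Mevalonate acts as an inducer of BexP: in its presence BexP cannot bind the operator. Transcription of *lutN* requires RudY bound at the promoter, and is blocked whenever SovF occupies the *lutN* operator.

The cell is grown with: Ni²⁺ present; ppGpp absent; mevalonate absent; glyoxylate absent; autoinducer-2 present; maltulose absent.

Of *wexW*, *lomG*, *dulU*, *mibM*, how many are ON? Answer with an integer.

0

Autoinducer-2 is present, so HaxN is inactive.
Ni²⁺ is present, so FenA is inactive.
Required activator FenA is absent, so *wexW* is not transcribed.
→ *wexW* is OFF.
Mevalonate is absent, so BexP is active.
With repressor BexP bound, *mibG* is not transcribed.
So MibG is not produced.
Required activator MibG is absent, so *lomG* is not transcribed.
→ *lomG* is OFF.
Maltulose is absent, so JovF is active.
With repressor JovF bound, *dulU* is not transcribed.
→ *dulU* is OFF.
ppGpp is absent, so RudY is active.
Glyoxylate is absent, so SovF is active.
With repressor SovF bound, *lutN* is not transcribed.
So LutN is not produced.
Required activator LutN is absent, so *mibM* is not transcribed.
→ *mibM* is OFF.
0 of the 4 genes are transcribed.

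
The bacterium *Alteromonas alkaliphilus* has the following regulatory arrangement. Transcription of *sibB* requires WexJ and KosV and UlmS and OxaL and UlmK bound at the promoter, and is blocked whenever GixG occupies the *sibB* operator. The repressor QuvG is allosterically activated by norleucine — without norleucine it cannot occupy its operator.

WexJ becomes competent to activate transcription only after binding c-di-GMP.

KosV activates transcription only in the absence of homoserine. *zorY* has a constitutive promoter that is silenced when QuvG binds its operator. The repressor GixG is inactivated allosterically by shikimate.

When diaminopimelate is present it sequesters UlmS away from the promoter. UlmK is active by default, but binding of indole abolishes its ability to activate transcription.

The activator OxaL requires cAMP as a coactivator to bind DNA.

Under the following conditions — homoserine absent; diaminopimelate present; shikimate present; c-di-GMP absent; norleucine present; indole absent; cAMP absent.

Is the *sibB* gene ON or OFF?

OFF

c-di-GMP is absent, so WexJ is inactive.
Homoserine is absent, so KosV is active.
Shikimate is present, so GixG is inactive.
Diaminopimelate is present, so UlmS is inactive.
cAMP is absent, so OxaL is inactive.
Indole is absent, so UlmK is active.
Required activator WexJ is absent, so *sibB* is not transcribed.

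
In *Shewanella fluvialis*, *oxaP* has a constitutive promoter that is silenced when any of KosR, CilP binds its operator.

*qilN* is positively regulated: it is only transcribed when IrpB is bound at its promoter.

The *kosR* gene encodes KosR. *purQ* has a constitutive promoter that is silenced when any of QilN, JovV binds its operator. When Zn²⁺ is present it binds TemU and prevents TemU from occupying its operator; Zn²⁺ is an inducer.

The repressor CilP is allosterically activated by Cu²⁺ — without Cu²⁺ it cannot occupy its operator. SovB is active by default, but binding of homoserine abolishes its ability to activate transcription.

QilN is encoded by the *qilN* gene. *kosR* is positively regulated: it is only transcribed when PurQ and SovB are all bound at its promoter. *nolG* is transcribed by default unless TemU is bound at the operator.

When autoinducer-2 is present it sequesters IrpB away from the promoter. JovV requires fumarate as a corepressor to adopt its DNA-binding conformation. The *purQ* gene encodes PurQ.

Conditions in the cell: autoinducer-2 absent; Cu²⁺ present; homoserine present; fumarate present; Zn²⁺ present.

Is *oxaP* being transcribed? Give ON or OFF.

OFF

Autoinducer-2 is absent, so IrpB is active.
No repressor is bound and IrpB is active, so *qilN* is transcribed.
So QilN is produced and active.
Fumarate is present, so JovV is active.
With repressor QilN bound, *purQ* is not transcribed.
So PurQ is not produced.
Homoserine is present, so SovB is inactive.
Required activator PurQ is absent, so *kosR* is not transcribed.
So KosR is not produced.
Cu²⁺ is present, so CilP is active.
With repressor CilP bound, *oxaP* is not transcribed.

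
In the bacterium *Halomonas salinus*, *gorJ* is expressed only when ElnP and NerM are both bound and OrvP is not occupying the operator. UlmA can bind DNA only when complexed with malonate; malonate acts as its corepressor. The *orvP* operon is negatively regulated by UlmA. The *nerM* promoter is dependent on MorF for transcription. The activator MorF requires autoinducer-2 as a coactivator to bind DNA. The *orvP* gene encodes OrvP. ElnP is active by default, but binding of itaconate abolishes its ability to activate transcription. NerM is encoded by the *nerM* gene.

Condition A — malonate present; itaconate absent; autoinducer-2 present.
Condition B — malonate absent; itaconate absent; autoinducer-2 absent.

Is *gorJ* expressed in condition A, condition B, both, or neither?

A only

Condition A:
Malonate is present, so UlmA is active.
With repressor UlmA bound, *orvP* is not transcribed.
So OrvP is not produced.
Itaconate is absent, so ElnP is active.
Autoinducer-2 is present, so MorF is active.
No repressor is bound and MorF is active, so *nerM* is transcribed.
So NerM is produced and active.
No repressor is bound and ElnP and NerM are active, so *gorJ* is transcribed.
→ *gorJ* is ON in A.
Condition B:
Malonate is absent, so UlmA is inactive.
With no repressor bound, *orvP* is transcribed.
So OrvP is produced and active.
Itaconate is absent, so ElnP is active.
Autoinducer-2 is absent, so MorF is inactive.
Required activator MorF is absent, so *nerM* is not transcribed.
So NerM is not produced.
With repressor OrvP bound, *gorJ* is not transcribed.
→ *gorJ* is OFF in B.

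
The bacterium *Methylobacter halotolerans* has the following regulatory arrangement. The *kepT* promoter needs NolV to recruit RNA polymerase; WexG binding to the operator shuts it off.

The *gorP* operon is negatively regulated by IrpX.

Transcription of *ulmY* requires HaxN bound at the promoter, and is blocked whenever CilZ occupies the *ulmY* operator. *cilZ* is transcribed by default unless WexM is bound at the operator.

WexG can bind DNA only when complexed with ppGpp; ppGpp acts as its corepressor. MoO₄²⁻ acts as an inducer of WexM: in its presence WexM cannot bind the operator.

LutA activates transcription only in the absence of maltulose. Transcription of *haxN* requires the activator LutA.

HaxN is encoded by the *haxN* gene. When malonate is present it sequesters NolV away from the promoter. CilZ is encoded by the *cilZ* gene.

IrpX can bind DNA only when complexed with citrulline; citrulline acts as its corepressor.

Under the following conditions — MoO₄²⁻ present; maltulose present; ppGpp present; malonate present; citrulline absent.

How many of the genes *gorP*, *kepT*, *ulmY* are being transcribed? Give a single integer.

1

Citrulline is absent, so IrpX is inactive.
With no repressor bound, *gorP* is transcribed.
→ *gorP* is ON.
ppGpp is present, so WexG is active.
Malonate is present, so NolV is inactive.
With repressor WexG bound, *kepT* is not transcribed.
→ *kepT* is OFF.
Maltulose is present, so LutA is inactive.
Required activator LutA is absent, so *haxN* is not transcribed.
So HaxN is not produced.
MoO₄²⁻ is present, so WexM is inactive.
With no repressor bound, *cilZ* is transcribed.
So CilZ is produced and active.
With repressor CilZ bound, *ulmY* is not transcribed.
→ *ulmY* is OFF.
1 of the 3 genes is transcribed.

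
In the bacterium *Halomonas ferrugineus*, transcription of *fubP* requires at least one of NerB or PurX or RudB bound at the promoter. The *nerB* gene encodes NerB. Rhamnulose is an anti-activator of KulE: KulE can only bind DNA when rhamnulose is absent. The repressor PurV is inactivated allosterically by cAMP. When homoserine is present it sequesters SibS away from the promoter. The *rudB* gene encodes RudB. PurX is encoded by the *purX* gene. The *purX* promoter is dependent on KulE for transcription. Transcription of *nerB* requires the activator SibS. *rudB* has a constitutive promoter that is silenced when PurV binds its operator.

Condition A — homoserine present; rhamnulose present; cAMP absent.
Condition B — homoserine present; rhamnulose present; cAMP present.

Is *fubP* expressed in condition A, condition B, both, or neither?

B only

Condition A:
Homoserine is present, so SibS is inactive.
Required activator SibS is absent, so *nerB* is not transcribed.
So NerB is not produced.
Rhamnulose is present, so KulE is inactive.
Required activator KulE is absent, so *purX* is not transcribed.
So PurX is not produced.
cAMP is absent, so PurV is active.
With repressor PurV bound, *rudB* is not transcribed.
So RudB is not produced.
No activator is available at the *fubP* promoter, so *fubP* is not transcribed.
→ *fubP* is OFF in A.
Condition B:
Homoserine is present, so SibS is inactive.
Required activator SibS is absent, so *nerB* is not transcribed.
So NerB is not produced.
Rhamnulose is present, so KulE is inactive.
Required activator KulE is absent, so *purX* is not transcribed.
So PurX is not produced.
cAMP is present, so PurV is inactive.
With no repressor bound, *rudB* is transcribed.
So RudB is produced and active.
Activator RudB is present, so *fubP* is transcribed.
→ *fubP* is ON in B.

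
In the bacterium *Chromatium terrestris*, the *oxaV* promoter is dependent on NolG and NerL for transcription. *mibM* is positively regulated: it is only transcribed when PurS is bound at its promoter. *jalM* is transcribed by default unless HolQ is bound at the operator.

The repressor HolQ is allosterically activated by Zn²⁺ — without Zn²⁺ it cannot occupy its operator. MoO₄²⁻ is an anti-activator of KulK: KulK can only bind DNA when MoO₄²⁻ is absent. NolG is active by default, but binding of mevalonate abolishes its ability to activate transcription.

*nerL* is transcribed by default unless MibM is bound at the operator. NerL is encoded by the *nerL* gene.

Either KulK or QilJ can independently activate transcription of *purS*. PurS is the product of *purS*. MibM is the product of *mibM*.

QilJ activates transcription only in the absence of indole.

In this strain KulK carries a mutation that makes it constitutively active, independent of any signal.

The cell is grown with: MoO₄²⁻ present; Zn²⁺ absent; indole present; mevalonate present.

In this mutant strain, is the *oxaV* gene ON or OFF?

OFF

Mevalonate is present, so NolG is inactive.
KulK is constitutively active in this strain.
Indole is present, so QilJ is inactive.
Activator KulK is present, so *purS* is transcribed.
So PurS is produced and active.
No repressor is bound and PurS is active, so *mibM* is transcribed.
So MibM is produced and active.
With repressor MibM bound, *nerL* is not transcribed.
So NerL is not produced.
Required activator NolG is absent, so *oxaV* is not transcribed.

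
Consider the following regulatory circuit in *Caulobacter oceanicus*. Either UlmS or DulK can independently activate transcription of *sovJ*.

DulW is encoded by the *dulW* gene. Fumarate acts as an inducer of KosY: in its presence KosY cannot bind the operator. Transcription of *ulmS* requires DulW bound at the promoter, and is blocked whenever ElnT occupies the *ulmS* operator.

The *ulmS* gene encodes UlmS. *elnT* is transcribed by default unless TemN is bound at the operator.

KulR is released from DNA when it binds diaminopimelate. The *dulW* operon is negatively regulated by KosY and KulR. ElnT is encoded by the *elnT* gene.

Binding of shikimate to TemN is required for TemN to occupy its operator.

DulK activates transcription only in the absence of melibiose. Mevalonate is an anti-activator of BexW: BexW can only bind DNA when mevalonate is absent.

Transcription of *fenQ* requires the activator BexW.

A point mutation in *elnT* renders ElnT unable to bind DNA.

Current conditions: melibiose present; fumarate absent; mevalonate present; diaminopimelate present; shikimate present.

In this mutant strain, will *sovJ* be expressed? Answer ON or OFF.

OFF

ElnT is non-functional in this strain, so it has no effect.
Fumarate is absent, so KosY is active.
Diaminopimelate is present, so KulR is inactive.
With repressor KosY bound, *dulW* is not transcribed.
So DulW is not produced.
Required activator DulW is absent, so *ulmS* is not transcribed.
So UlmS is not produced.
Melibiose is present, so DulK is inactive.
No activator is available at the *sovJ* promoter, so *sovJ* is not transcribed.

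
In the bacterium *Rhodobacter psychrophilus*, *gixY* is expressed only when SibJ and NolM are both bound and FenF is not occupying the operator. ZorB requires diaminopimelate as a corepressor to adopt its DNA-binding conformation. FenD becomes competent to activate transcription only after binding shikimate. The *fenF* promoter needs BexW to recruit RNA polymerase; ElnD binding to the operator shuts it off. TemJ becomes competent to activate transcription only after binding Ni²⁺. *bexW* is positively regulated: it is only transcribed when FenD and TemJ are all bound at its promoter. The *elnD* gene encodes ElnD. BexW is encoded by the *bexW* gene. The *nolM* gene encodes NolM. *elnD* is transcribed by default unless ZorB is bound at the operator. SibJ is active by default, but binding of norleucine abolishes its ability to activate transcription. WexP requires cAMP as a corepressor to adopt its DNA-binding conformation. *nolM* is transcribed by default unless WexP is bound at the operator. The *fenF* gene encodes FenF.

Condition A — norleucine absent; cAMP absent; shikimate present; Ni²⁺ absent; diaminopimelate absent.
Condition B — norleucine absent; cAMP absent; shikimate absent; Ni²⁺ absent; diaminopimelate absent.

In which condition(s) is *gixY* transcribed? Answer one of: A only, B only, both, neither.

Condition A:
Norleucine is absent, so SibJ is active.
cAMP is absent, so WexP is inactive.
With no repressor bound, *nolM* is transcribed.
So NolM is produced and active.
Shikimate is present, so FenD is active.
Ni²⁺ is absent, so TemJ is inactive.
Required activator TemJ is absent, so *bexW* is not transcribed.
So BexW is not produced.
Diaminopimelate is absent, so ZorB is inactive.
With no repressor bound, *elnD* is transcribed.
So ElnD is produced and active.
With repressor ElnD bound, *fenF* is not transcribed.
So FenF is not produced.
No repressor is bound and SibJ and NolM are active, so *gixY* is transcribed.
→ *gixY* is ON in A.
Condition B:
Norleucine is absent, so SibJ is active.
cAMP is absent, so WexP is inactive.
With no repressor bound, *nolM* is transcribed.
So NolM is produced and active.
Shikimate is absent, so FenD is inactive.
Ni²⁺ is absent, so TemJ is inactive.
Required activator FenD is absent, so *bexW* is not transcribed.
So BexW is not produced.
Diaminopimelate is absent, so ZorB is inactive.
With no repressor bound, *elnD* is transcribed.
So ElnD is produced and active.
With repressor ElnD bound, *fenF* is not transcribed.
So FenF is not produced.
No repressor is bound and SibJ and NolM are active, so *gixY* is transcribed.
→ *gixY* is ON in B.

both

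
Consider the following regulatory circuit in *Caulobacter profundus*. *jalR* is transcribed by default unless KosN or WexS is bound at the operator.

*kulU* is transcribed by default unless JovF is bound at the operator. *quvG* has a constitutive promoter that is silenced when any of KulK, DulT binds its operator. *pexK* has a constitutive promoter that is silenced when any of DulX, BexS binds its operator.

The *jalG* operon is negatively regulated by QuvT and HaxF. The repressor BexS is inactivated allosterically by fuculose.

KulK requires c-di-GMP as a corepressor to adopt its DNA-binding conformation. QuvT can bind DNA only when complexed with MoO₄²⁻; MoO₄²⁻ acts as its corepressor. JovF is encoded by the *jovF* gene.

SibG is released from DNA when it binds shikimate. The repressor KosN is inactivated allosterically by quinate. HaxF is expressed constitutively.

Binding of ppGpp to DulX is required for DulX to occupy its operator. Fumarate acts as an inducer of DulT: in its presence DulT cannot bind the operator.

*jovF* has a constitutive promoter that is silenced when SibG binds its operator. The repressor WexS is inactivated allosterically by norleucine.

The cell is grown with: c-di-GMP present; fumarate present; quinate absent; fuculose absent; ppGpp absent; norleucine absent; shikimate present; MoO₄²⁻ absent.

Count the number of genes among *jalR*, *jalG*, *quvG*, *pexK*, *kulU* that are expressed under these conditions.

Quinate is absent, so KosN is active.
Norleucine is absent, so WexS is active.
With repressor KosN bound, *jalR* is not transcribed.
→ *jalR* is OFF.
MoO₄²⁻ is absent, so QuvT is inactive.
HaxF is produced constitutively and is active.
With repressor HaxF bound, *jalG* is not transcribed.
→ *jalG* is OFF.
c-di-GMP is present, so KulK is active.
Fumarate is present, so DulT is inactive.
With repressor KulK bound, *quvG* is not transcribed.
→ *quvG* is OFF.
ppGpp is absent, so DulX is inactive.
Fuculose is absent, so BexS is active.
With repressor BexS bound, *pexK* is not transcribed.
→ *pexK* is OFF.
Shikimate is present, so SibG is inactive.
With no repressor bound, *jovF* is transcribed.
So JovF is produced and active.
With repressor JovF bound, *kulU* is not transcribed.
→ *kulU* is OFF.
0 of the 5 genes are transcribed.

0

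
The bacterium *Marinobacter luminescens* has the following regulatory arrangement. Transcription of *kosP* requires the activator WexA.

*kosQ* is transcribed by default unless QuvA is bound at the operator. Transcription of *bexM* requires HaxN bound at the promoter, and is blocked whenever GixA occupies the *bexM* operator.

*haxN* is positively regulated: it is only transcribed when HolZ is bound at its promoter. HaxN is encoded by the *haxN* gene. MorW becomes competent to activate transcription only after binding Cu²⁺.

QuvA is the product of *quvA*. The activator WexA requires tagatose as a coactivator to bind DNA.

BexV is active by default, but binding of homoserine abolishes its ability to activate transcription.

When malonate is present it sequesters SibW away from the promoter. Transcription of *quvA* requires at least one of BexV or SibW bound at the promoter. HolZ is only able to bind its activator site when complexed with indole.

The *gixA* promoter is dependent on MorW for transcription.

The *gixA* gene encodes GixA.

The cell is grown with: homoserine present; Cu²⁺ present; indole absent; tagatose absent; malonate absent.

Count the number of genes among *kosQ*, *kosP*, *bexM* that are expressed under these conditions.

0

Homoserine is present, so BexV is inactive.
Malonate is absent, so SibW is active.
Activator SibW is present, so *quvA* is transcribed.
So QuvA is produced and active.
With repressor QuvA bound, *kosQ* is not transcribed.
→ *kosQ* is OFF.
Tagatose is absent, so WexA is inactive.
Required activator WexA is absent, so *kosP* is not transcribed.
→ *kosP* is OFF.
Indole is absent, so HolZ is inactive.
Required activator HolZ is absent, so *haxN* is not transcribed.
So HaxN is not produced.
Cu²⁺ is present, so MorW is active.
No repressor is bound and MorW is active, so *gixA* is transcribed.
So GixA is produced and active.
With repressor GixA bound, *bexM* is not transcribed.
→ *bexM* is OFF.
0 of the 3 genes are transcribed.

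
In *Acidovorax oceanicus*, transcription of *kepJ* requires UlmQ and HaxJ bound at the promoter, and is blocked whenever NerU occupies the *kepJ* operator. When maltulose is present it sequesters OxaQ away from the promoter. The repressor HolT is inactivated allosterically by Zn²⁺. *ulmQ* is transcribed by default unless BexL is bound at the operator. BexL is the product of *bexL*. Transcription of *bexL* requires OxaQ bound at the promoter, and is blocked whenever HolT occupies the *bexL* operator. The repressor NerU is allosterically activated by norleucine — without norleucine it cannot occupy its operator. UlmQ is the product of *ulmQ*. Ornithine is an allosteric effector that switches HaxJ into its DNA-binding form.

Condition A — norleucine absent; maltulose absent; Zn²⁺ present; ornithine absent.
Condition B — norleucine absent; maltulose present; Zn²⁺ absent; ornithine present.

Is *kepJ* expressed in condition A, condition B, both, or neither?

Condition A:
Norleucine is absent, so NerU is inactive.
Maltulose is absent, so OxaQ is active.
Zn²⁺ is present, so HolT is inactive.
No repressor is bound and OxaQ is active, so *bexL* is transcribed.
So BexL is produced and active.
With repressor BexL bound, *ulmQ* is not transcribed.
So UlmQ is not produced.
Ornithine is absent, so HaxJ is inactive.
Required activator UlmQ is absent, so *kepJ* is not transcribed.
→ *kepJ* is OFF in A.
Condition B:
Norleucine is absent, so NerU is inactive.
Maltulose is present, so OxaQ is inactive.
Zn²⁺ is absent, so HolT is active.
With repressor HolT bound, *bexL* is not transcribed.
So BexL is not produced.
With no repressor bound, *ulmQ* is transcribed.
So UlmQ is produced and active.
Ornithine is present, so HaxJ is active.
No repressor is bound and UlmQ and HaxJ are active, so *kepJ* is transcribed.
→ *kepJ* is ON in B.

B only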